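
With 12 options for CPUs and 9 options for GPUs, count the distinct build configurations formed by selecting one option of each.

By the multiplication principle: 12 x 9.

Final answer: 108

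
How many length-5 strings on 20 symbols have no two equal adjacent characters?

Let g(n) count such strings. g(1) = 20, and each valid string of length n-1 extends in 19 ways (any symbol but the last), so g(n) = 19 g(n-1).
Total: g(5) = 20 x 19^4.

Final answer: 20 x 19^{4} = 2606420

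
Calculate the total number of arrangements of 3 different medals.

The number of ways to arrange 3 distinct objects is 3!.

Final answer: 3! = 6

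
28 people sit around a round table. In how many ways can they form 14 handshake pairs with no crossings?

This is a standard Catalan-number count: the answer is C_n. Here n = 28/2 = 14.
C_n = C(2n,n)/(n+1), so C_{14} = C(28,14)/15 = 40116600/15.

Final answer: C_{14} = 2674440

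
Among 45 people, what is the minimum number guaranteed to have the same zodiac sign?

There are 12 possible values for zodiac sign. With 45 people and 12 categories, by pigeonhole: ceiling(45/12).

Final answer: 4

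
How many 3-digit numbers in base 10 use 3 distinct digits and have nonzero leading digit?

First digit: 9 (nonzero). Second: 9 (not first). Third: 8, etc.
Total: 9 x 9 x 8.

Final answer: 648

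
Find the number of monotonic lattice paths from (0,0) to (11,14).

Each path has 11 right steps and 14 up steps in some order (25 steps total).
Choose which 14 of the 25 steps are up: C(25,14).

Final answer: C(25,14) = 4457400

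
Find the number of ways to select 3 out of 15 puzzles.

C(15,3) = 15!/(3! x (15-3)!).

Final answer: C(15,3) = 455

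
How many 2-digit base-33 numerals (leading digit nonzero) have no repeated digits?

First digit: 32 (nonzero). Second: 32 (not first). Third: 31, etc.
Total: 32 x 32.

Final answer: 1024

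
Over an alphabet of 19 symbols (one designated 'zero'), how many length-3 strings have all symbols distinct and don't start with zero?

The leading digit has 18 choices (anything but zero); the next has 18 (anything but the first), then 17, and so on, one fewer each time.
Total: 18 x 18 x 17.

Final answer: 5508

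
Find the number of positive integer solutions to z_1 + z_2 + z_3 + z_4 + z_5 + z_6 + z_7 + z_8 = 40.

Substitute z'_i = z_i - 1 (so z'_i >= 0). Then sum z'_i = 40 - 8 = 32.
Stars and bars: C(32+8-1, 8-1) = C(39,7).

Final answer: C(39,7) = 15380937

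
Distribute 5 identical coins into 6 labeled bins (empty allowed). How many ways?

Stars and bars: C(n+k-1, k-1) = C(10,5).

Final answer: C(10,5) = 252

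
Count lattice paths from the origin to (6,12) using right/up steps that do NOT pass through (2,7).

Total paths to (6,12): C(18,12) = 18564.
Paths through (2,7): C(9,7) x C(9,5) = 4536.
Avoiding (2,7): 18564 - 4536.

Final answer: 14028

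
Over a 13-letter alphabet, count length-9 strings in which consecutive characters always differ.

First character: 13 choices. Each subsequent: 12 choices (must differ from the previous one).
Total: 13 x 12^8.

Final answer: 13 x 12^{8} = 5589762048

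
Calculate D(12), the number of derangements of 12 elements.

Derangements satisfy D(n) = (n-1)(D(n-1) + D(n-2)), starting from D(0)=1, D(1)=0.
D(2) = 1 x (0 + 1) = 1
D(3) = 2 x (1 + 0) = 2
D(4) = 3 x (2 + 1) = 9
D(5) = 4 x (9 + 2) = 44
D(6) = 5 x (44 + 9) = 265
D(7) = 6 x (265 + 44) = 1854
D(8) = 7 x (1854 + 265) = 14833
D(9) = 8 x (14833 + 1854) = 133496
D(10) = 9 x (133496 + 14833) = 1334961
D(11) = 10 x (1334961 + 133496) = 14684570
D(12) = 11 x (D(11) + D(10)) = 11 x (14684570 + 1334961)

Final answer: D(12) = 176214841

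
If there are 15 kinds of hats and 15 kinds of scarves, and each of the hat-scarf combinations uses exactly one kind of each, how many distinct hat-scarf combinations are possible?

By the multiplication principle: 15 x 15.

Final answer: 225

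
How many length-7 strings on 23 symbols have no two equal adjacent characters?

First character: 23 choices. Each subsequent: 22 choices (must differ from the previous one).
Total: 23 x 22^6.

Final answer: 23 x 22^{6} = 2607737792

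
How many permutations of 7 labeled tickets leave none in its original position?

D(n) = (n-1)(D(n-1) + D(n-2)), D(0)=1, D(1)=0.
D(2) = 1 x (0 + 1) = 1
D(3) = 2 x (1 + 0) = 2
D(4) = 3 x (2 + 1) = 9
D(5) = 4 x (9 + 2) = 44
D(6) = 5 x (44 + 9) = 265
D(7) = 6 x (D(6) + D(5)) = 6 x (265 + 44)

Final answer: D(7) = 1854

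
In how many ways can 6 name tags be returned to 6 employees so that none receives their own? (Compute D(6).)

Use the recurrence D(n) = (n-1)(D(n-1) + D(n-2)) with D(0)=1, D(1)=0.
D(2) = 1 x (0 + 1) = 1
D(3) = 2 x (1 + 0) = 2
D(4) = 3 x (2 + 1) = 9
D(5) = 4 x (9 + 2) = 44
D(6) = 5 x (D(5) + D(4)) = 5 x (44 + 9)

Final answer: D(6) = 265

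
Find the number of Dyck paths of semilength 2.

Total monotonic paths to (2,2): C(4,2) = 6.
A path is bad iff it touches y = x + 1; reflecting its initial segment maps bad paths bijectively onto all paths to (1,3), of which there are C(4,3) = 4.
Valid Dyck paths: 6 - 4.
(Equivalently, C_{2} = C(4,2)/3 = 6/3.)

Final answer: C_{2} = 2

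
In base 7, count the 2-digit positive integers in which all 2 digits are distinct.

The leading digit has 6 choices (anything but zero); the next has 6 (anything but the first), then 5, and so on, one fewer each time.
Total: 6 x 6.

Final answer: 36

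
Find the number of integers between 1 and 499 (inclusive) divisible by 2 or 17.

Multiples of 2: 249. Multiples of 17: 29. Of both (lcm=34): 14.
By inclusion-exclusion: 249 + 29 - 14.

Final answer: 264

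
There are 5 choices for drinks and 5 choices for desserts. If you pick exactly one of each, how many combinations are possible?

By the multiplication principle: 5 x 5.

Final answer: 25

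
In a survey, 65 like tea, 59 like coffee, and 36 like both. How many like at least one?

|A union B| = |A| + |B| - |A intersect B| = 65 + 59 - 36.

Final answer: 88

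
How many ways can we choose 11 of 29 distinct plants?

C(29,11) = 29!/(11! x 18!).

Final answer: \binom{29}{11} = 34597290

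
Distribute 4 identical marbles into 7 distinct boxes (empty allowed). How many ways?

Stars and bars: C(n+k-1, k-1) = C(10,6).

Final answer: C(10,6) = 210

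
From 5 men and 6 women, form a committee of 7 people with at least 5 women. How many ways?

Sum over valid woman counts:
C(6,5)C(5,2) = 60
C(6,6)C(5,1) = 5
Total: 60 + 5.

Final answer: 65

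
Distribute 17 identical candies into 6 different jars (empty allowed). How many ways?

Stars and bars: C(n+k-1, k-1) = C(22,5).

Final answer: C(22,5) = 26334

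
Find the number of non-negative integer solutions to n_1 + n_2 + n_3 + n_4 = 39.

Stars and bars with 39 stars and 3 bars:
C(39+4-1, 4-1) = C(42,3).

Final answer: C(42,3) = 11480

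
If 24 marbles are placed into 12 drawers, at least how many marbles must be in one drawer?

By the pigeonhole principle: ceiling(24/12).

Final answer: 2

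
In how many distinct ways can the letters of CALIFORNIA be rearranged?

Letters (A:2, C:1, F:1, I:2, L:1, N:1, O:1, R:1). Total letters: 10.
Permutations = 10!/(2! x 2!).

Final answer: 907200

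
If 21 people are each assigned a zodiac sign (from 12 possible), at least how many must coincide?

There are 12 possible values for zodiac sign. With 21 people and 12 categories, by pigeonhole: ceiling(21/12).

Final answer: 2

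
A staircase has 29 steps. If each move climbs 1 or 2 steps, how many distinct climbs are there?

Let f(n) count the ways. The last step is size 1 or 2, so f(n) = f(n-1) + f(n-2) with f(1)=1, f(2)=2.
Building up term by term: f(1)=1, f(2)=2, f(3)=3, f(4)=5, f(5)=8, f(6)=13, f(7)=21, f(8)=34, f(9)=55, f(10)=89, f(11)=144, f(12)=233, f(13)=377, f(14)=610, f(15)=987, f(16)=1597, f(17)=2584, f(18)=4181, f(19)=6765, f(20)=10946, f(21)=17711, f(22)=28657, f(23)=46368, f(24)=75025, f(25)=121393, f(26)=196418, f(27)=317811, f(28)=514229, f(29)=832040.

Final answer: 832040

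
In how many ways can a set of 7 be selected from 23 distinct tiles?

C(23,7) = 23!/(7! x (23-7)!).

Final answer: C(23,7) = 245157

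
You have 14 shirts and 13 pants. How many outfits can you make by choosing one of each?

By the multiplication principle: 14 x 13.

Final answer: 182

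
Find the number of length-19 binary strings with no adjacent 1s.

Classify by the final bit: ...0 gives a(n-1) strings, ...01 gives a(n-2) strings. Thus a(n) = a(n-1) + a(n-2) with a(1)=2, a(2)=3.
Building up term by term: a(1)=2, a(2)=3, a(3)=5, a(4)=8, a(5)=13, a(6)=21, a(7)=34, a(8)=55, a(9)=89, a(10)=144, a(11)=233, a(12)=377, a(13)=610, a(14)=987, a(15)=1597, a(16)=2584, a(17)=4181, a(18)=6765, a(19)=10946.

Final answer: 10946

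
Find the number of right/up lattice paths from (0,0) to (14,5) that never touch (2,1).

Total paths to (14,5): C(19,5) = 11628.
Paths through (2,1): C(3,1) x C(16,4) = 5460.
Avoiding (2,1): 11628 - 5460.

Final answer: 6168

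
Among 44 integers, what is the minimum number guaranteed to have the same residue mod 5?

There are 5 possible values for residue mod 5. With 44 integers and 5 categories, by pigeonhole: ceiling(44/5).

Final answer: 9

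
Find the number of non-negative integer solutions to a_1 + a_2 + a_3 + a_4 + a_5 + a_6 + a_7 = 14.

Stars and bars with 14 stars and 6 bars:
C(14+7-1, 7-1) = C(20,6).

Final answer: C(20,6) = 38760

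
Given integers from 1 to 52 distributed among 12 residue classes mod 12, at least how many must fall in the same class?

By pigeonhole with 52 objects and 12 categories: ceiling(52/12).

Final answer: 5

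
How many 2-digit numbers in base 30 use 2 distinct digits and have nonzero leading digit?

The leading digit has 29 choices (anything but zero); the next has 29 (anything but the first), then 28, and so on, one fewer each time.
Total: 29 x 29.

Final answer: 841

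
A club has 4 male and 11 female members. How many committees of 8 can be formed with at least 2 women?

Sum over valid woman counts:
C(11,4)C(4,4) = 330
C(11,5)C(4,3) = 1848
C(11,6)C(4,2) = 2772
C(11,7)C(4,1) = 1320
C(11,8)C(4,0) = 165
Total: 330 + 1848 + 2772 + 1320 + 165.

Final answer: 6435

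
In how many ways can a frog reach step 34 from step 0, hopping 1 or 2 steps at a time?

Let f(n) be the number of climbs. Removing the last move (1 or 2 steps) gives f(n) = f(n-1) + f(n-2); base cases f(1)=1, f(2)=2.
Iterating the recurrence: f(1)=1, f(2)=2, f(3)=3, f(4)=5, f(5)=8, f(6)=13, f(7)=21, f(8)=34, f(9)=55, f(10)=89, f(11)=144, f(12)=233, f(13)=377, f(14)=610, f(15)=987, f(16)=1597, f(17)=2584, f(18)=4181, f(19)=6765, f(20)=10946, f(21)=17711, f(22)=28657, f(23)=46368, f(24)=75025, f(25)=121393, f(26)=196418, f(27)=317811, f(28)=514229, f(29)=832040, f(30)=1346269, f(31)=2178309, f(32)=3524578, f(33)=5702887, f(34)=9227465.

Final answer: 9227465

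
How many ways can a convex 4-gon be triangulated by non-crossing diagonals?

The structures are counted by the Catalan number C_n. Here n = 4 - 2 = 2.
C_n = (2n)!/(n!(n+1)!), so C_{2} = 4!/(2! x 3!) = C(4,2)/3 = 6/3.

Final answer: C_{2} = 2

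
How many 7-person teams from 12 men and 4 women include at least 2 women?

Sum over valid woman counts:
C(4,2)C(12,5) = 4752
C(4,3)C(12,4) = 1980
C(4,4)C(12,3) = 220
Total: 4752 + 1980 + 220.

Final answer: 6952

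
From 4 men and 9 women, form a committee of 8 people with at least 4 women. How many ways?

Sum over valid woman counts:
C(9,4)C(4,4) = 126
C(9,5)C(4,3) = 504
C(9,6)C(4,2) = 504
C(9,7)C(4,1) = 144
C(9,8)C(4,0) = 9
Total: 126 + 504 + 504 + 144 + 9.

Final answer: 1287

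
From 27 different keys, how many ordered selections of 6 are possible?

P(27,6) = 27!/(27-6)! = 27!/21!.

Final answer: P(27,6) = 213127200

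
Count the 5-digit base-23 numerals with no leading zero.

These are the integers in [23^4, 23^5), so the count is 23^5 - 23^4 = 22 x 23^4.

Final answer: 6156502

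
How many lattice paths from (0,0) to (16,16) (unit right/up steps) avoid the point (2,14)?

Total paths to (16,16): C(32,16) = 601080390.
Paths through (2,14): C(16,14) x C(16,2) = 14400.
Avoiding (2,14): 601080390 - 14400.

Final answer: 601065990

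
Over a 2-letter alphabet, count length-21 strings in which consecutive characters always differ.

First character: 2 choices. Each subsequent: 1 choices (must differ from the previous one).
Total: 2 x 1^20.

Final answer: 2 x 1^{20} = 2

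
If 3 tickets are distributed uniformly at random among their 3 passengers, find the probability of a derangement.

Derangements satisfy D(n) = (n-1)(D(n-1) + D(n-2)), starting from D(0)=1, D(1)=0.
Building up: D(2)=1, D(3)=2.
Total arrangements: 3! = 6.
Probability = D(3)/3! = 1/3.

Final answer: D(3)/3! = 2/6 = 0.333333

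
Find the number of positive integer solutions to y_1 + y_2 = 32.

Substitute y'_i = y_i - 1 (so y'_i >= 0). Then sum y'_i = 32 - 2 = 30.
Stars and bars: C(30+2-1, 2-1) = C(31,1).

Final answer: C(31,1) = 31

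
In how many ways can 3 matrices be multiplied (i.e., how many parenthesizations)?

This is counted by the nth Catalan number C_n. Here n = 3 - 1 = 2.
C_n = C(2n,n)/(n+1), so C_{2} = C(4,2)/3 = 6/3.

Final answer: C_{2} = 2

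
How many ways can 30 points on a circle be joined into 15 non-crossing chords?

This is a standard Catalan-number count: the answer is C_n. Here n = 30/2 = 15.
C_n = C(2n,n) - C(2n,n+1), so C_{15} = C(30,15) - C(30,16) = 155117520 - 145422675.

Final answer: C_{15} = 9694845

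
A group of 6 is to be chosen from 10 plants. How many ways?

C(10,6) = 10!/(6! x 4!).

Final answer: \binom{10}{6} = 210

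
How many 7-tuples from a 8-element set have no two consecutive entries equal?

Let g(n) count such strings. g(1) = 8, and each valid string of length n-1 extends in 7 ways (any symbol but the last), so g(n) = 7 g(n-1).
Total: g(7) = 8 x 7^6.

Final answer: 8 x 7^{6} = 941192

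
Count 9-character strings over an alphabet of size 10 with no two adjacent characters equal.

Let g(n) count such strings. g(1) = 10, and each valid string of length n-1 extends in 9 ways (any symbol but the last), so g(n) = 9 g(n-1).
Total: g(9) = 10 x 9^8.

Final answer: 10 x 9^{8} = 430467210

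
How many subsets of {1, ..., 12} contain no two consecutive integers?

Condition on whether n belongs to the subset: if not, any valid subset of {1, ..., n-1} works (a(n-1)); if so, n-1 is excluded and the rest is a valid subset of {1, ..., n-2} (a(n-2)). Hence a(n) = a(n-1) + a(n-2), a(1)=2, a(2)=3.
Iterating the recurrence: a(1)=2, a(2)=3, a(3)=5, a(4)=8, a(5)=13, a(6)=21, a(7)=34, a(8)=55, a(9)=89, a(10)=144, a(11)=233, a(12)=377.

Final answer: 377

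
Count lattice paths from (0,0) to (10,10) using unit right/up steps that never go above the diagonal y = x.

Total monotonic paths to (10,10): C(20,10) = 184756.
By the reflection principle, paths that go above the diagonal number C(20,11) = 167960.
Valid Dyck paths: 184756 - 167960.
(This is the Catalan number C_{10}.)

Final answer: C_{10} = 16796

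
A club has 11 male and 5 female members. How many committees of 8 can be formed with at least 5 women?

Sum over valid woman counts:
C(5,5)C(11,3).

Final answer: 165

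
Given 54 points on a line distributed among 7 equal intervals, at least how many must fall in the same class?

By pigeonhole with 54 objects and 7 categories: ceiling(54/7).

Final answer: 8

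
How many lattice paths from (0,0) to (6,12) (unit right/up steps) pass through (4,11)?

Paths (0,0)->(4,11): C(15,11) = 1365.
Paths (4,11)->(6,12): C(3,1) = 3.
By multiplication principle: 1365 x 3.

Final answer: 4095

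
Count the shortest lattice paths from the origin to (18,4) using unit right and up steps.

Each path has 18 right steps and 4 up steps in some order (22 steps total).
Choose which 4 of the 22 steps are up: C(22,4).

Final answer: C(22,4) = 7315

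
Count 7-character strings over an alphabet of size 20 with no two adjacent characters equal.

First character: 20 choices. Each subsequent: 19 choices (must differ from the previous one).
Total: 20 x 19^6.

Final answer: 20 x 19^{6} = 940917620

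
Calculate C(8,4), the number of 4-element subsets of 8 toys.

C(8,4) = 8!/(4! x (8-4)!).

Final answer: C(8,4) = 70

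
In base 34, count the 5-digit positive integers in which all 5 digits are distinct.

The leading digit has 33 choices (anything but zero); the next has 33 (anything but the first), then 32, and so on, one fewer each time.
Total: 33 x 33 x 32 x 31 x 30.

Final answer: 32408640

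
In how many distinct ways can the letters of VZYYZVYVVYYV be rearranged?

Letters (V:5, Y:5, Z:2). Total letters: 12.
Permutations = 12!/(5! x 5! x 2!).

Final answer: 16632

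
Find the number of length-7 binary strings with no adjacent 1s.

A valid string ends in 0 (append to any length-(n-1) valid string) or in 01 (append to any length-(n-2) valid string), so a(n) = a(n-1) + a(n-2) with a(1)=2, a(2)=3.
Iterating the recurrence: a(1)=2, a(2)=3, a(3)=5, a(4)=8, a(5)=13, a(6)=21, a(7)=34.

Final answer: 34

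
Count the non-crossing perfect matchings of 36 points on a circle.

The structures are counted by the Catalan number C_n. Here n = 36/2 = 18.
Using C_0 = 1 and C_(k+1) = C_k x 2(2k+1)/(k+2), build up term by term: C_1=1, C_2=2, C_3=5, C_4=14, C_5=42, C_6=132, C_7=429, C_8=1430, C_9=4862, C_10=16796, C_11=58786, C_12=208012, C_13=742900, C_14=2674440, C_15=9694845, C_16=35357670, C_17=129644790, C_18=477638700.

Final answer: C_{18} = 477638700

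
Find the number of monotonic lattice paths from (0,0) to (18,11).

Each path has 18 right steps and 11 up steps in some order (29 steps total).
Choose which 11 of the 29 steps are up: C(29,11).

Final answer: C(29,11) = 34597290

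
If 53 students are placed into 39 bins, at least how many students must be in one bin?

By the pigeonhole principle: ceiling(53/39).

Final answer: 2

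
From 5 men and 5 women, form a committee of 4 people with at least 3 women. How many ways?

Sum over valid woman counts:
C(5,3)C(5,1) = 50
C(5,4)C(5,0) = 5
Total: 50 + 5.

Final answer: 55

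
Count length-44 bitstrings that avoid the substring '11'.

Classify by the final bit: ...0 gives a(n-1) strings, ...01 gives a(n-2) strings. Thus a(n) = a(n-1) + a(n-2) with a(1)=2, a(2)=3.
Iterating the recurrence: a(1)=2, a(2)=3, a(3)=5, a(4)=8, a(5)=13, a(6)=21, a(7)=34, a(8)=55, a(9)=89, a(10)=144, a(11)=233, a(12)=377, a(13)=610, a(14)=987, a(15)=1597, a(16)=2584, a(17)=4181, a(18)=6765, a(19)=10946, a(20)=17711, a(21)=28657, a(22)=46368, a(23)=75025, a(24)=121393, a(25)=196418, a(26)=317811, a(27)=514229, a(28)=832040, a(29)=1346269, a(30)=2178309, a(31)=3524578, a(32)=5702887, a(33)=9227465, a(34)=14930352, a(35)=24157817, a(36)=39088169, a(37)=63245986, a(38)=102334155, a(39)=165580141, a(40)=267914296, a(41)=433494437, a(42)=701408733, a(43)=1134903170, a(44)=1836311903.

Final answer: 1836311903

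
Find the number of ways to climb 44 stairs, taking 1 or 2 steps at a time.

Let f(n) count the ways. The last step is size 1 or 2, so f(n) = f(n-1) + f(n-2) with f(1)=1, f(2)=2.
Iterating the recurrence: f(1)=1, f(2)=2, f(3)=3, f(4)=5, f(5)=8, f(6)=13, f(7)=21, f(8)=34, f(9)=55, f(10)=89, f(11)=144, f(12)=233, f(13)=377, f(14)=610, f(15)=987, f(16)=1597, f(17)=2584, f(18)=4181, f(19)=6765, f(20)=10946, f(21)=17711, f(22)=28657, f(23)=46368, f(24)=75025, f(25)=121393, f(26)=196418, f(27)=317811, f(28)=514229, f(29)=832040, f(30)=1346269, f(31)=2178309, f(32)=3524578, f(33)=5702887, f(34)=9227465, f(35)=14930352, f(36)=24157817, f(37)=39088169, f(38)=63245986, f(39)=102334155, f(40)=165580141, f(41)=267914296, f(42)=433494437, f(43)=701408733, f(44)=1134903170.

Final answer: 1134903170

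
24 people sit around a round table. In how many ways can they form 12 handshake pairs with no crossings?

The structures are counted by the Catalan number C_n. Here n = 24/2 = 12.
C_n = (2n)!/(n!(n+1)!), so C_{12} = 24!/(12! x 13!) = C(24,12)/13 = 2704156/13.

Final answer: C_{12} = 208012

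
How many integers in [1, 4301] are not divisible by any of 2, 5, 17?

|div by 2|=2150, |div by 5|=860, |div by 17|=253.
|div by 2&5|=430, |div by 2&17|=126, |div by 5&17|=50, |div by all|=25.
By inclusion-exclusion, divisible by at least one: 2150+860+253-430-126-50+25 = 2682.
Not divisible by any: 4301 - 2682.

Final answer: 1619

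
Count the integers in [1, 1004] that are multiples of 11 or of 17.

Multiples of 11: 91. Multiples of 17: 59. Of both (lcm=187): 5.
By inclusion-exclusion: 91 + 59 - 5.

Final answer: 145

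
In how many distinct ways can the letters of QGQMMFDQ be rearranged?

Letters (D:1, F:1, G:1, M:2, Q:3). Total letters: 8.
Permutations = 8!/(3! x 2!).

Final answer: 3360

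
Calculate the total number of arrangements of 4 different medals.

The number of ways to arrange 4 distinct objects is 4!.

Final answer: 4! = 24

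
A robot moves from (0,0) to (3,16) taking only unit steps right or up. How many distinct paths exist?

Each path has 3 right steps and 16 up steps in some order (19 steps total).
Choose which 16 of the 19 steps are up: C(19,16).

Final answer: C(19,16) = 969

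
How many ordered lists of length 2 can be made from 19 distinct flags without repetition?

P(19,2) = 19!/(19-2)! = 19!/17!.

Final answer: P(19,2) = 342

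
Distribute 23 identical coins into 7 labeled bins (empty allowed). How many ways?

Stars and bars: C(n+k-1, k-1) = C(29,6).

Final answer: C(29,6) = 475020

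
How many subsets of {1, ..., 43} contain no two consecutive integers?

Condition on whether n belongs to the subset: if not, any valid subset of {1, ..., n-1} works (a(n-1)); if so, n-1 is excluded and the rest is a valid subset of {1, ..., n-2} (a(n-2)). Hence a(n) = a(n-1) + a(n-2), a(1)=2, a(2)=3.
Iterating the recurrence: a(1)=2, a(2)=3, a(3)=5, a(4)=8, a(5)=13, a(6)=21, a(7)=34, a(8)=55, a(9)=89, a(10)=144, a(11)=233, a(12)=377, a(13)=610, a(14)=987, a(15)=1597, a(16)=2584, a(17)=4181, a(18)=6765, a(19)=10946, a(20)=17711, a(21)=28657, a(22)=46368, a(23)=75025, a(24)=121393, a(25)=196418, a(26)=317811, a(27)=514229, a(28)=832040, a(29)=1346269, a(30)=2178309, a(31)=3524578, a(32)=5702887, a(33)=9227465, a(34)=14930352, a(35)=24157817, a(36)=39088169, a(37)=63245986, a(38)=102334155, a(39)=165580141, a(40)=267914296, a(41)=433494437, a(42)=701408733, a(43)=1134903170.

Final answer: 1134903170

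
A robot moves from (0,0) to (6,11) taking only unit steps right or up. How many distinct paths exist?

Each path has 6 right steps and 11 up steps in some order (17 steps total).
Choose which 11 of the 17 steps are up: C(17,11).

Final answer: C(17,11) = 12376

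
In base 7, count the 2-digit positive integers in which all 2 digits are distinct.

First digit: 6 (nonzero). Second: 6 (not first). Third: 5, etc.
Total: 6 x 6.

Final answer: 36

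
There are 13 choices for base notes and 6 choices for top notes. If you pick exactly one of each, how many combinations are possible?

By the multiplication principle: 13 x 6.

Final answer: 78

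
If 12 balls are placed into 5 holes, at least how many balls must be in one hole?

By the pigeonhole principle: ceiling(12/5).

Final answer: 3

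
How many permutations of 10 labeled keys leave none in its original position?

D(n) = (n-1)(D(n-1) + D(n-2)), D(0)=1, D(1)=0.
D(2) = 1 x (0 + 1) = 1
D(3) = 2 x (1 + 0) = 2
D(4) = 3 x (2 + 1) = 9
D(5) = 4 x (9 + 2) = 44
D(6) = 5 x (44 + 9) = 265
D(7) = 6 x (265 + 44) = 1854
D(8) = 7 x (1854 + 265) = 14833
D(9) = 8 x (14833 + 1854) = 133496
D(10) = 9 x (D(9) + D(8)) = 9 x (133496 + 14833)

Final answer: D(10) = 1334961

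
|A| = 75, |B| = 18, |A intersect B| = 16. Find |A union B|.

|A union B| = |A| + |B| - |A intersect B| = 75 + 18 - 16.

Final answer: 77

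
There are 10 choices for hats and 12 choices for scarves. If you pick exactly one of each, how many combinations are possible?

By the multiplication principle: 10 x 12.

Final answer: 120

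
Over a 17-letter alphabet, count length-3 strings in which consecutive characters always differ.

First character: 17 choices. Each subsequent: 16 choices (must differ from the previous one).
Total: 17 x 16^2.

Final answer: 17 x 16^{2} = 4352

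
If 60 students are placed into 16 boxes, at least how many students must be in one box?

By the pigeonhole principle: ceiling(60/16).

Final answer: 4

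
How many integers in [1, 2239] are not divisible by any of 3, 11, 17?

|div by 3|=746, |div by 11|=203, |div by 17|=131.
|div by 3&11|=67, |div by 3&17|=43, |div by 11&17|=11, |div by all|=3.
By inclusion-exclusion, divisible by at least one: 746+203+131-67-43-11+3 = 962.
Not divisible by any: 2239 - 962.

Final answer: 1277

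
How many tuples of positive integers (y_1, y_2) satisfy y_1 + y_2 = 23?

Substitute y'_i = y_i - 1 (so y'_i >= 0). Then sum y'_i = 23 - 2 = 21.
Stars and bars: C(21+2-1, 2-1) = C(22,1).

Final answer: C(22,1) = 22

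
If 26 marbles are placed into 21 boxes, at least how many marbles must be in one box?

By the pigeonhole principle: ceiling(26/21).

Final answer: 2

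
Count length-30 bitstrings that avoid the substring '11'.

Classify by the final bit: ...0 gives a(n-1) strings, ...01 gives a(n-2) strings. Thus a(n) = a(n-1) + a(n-2) with a(1)=2, a(2)=3.
Iterating the recurrence: a(1)=2, a(2)=3, a(3)=5, a(4)=8, a(5)=13, a(6)=21, a(7)=34, a(8)=55, a(9)=89, a(10)=144, a(11)=233, a(12)=377, a(13)=610, a(14)=987, a(15)=1597, a(16)=2584, a(17)=4181, a(18)=6765, a(19)=10946, a(20)=17711, a(21)=28657, a(22)=46368, a(23)=75025, a(24)=121393, a(25)=196418, a(26)=317811, a(27)=514229, a(28)=832040, a(29)=1346269, a(30)=2178309.

Final answer: 2178309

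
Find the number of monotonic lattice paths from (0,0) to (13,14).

Each path has 13 right steps and 14 up steps in some order (27 steps total).
Choose which 14 of the 27 steps are up: C(27,14).

Final answer: C(27,14) = 20058300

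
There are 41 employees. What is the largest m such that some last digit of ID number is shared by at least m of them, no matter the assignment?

There are 10 possible values for last digit of ID number. With 41 employees and 10 categories, by pigeonhole: ceiling(41/10).

Final answer: 5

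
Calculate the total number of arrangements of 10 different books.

The number of ways to arrange 10 distinct objects is 10!.

Final answer: 10! = 3628800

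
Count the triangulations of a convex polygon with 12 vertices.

This is a standard Catalan-number count: the answer is C_n. Here n = 12 - 2 = 10.
C_n = C(2n,n)/(n+1), so C_{10} = C(20,10)/11 = 184756/11.

Final answer: C_{10} = 16796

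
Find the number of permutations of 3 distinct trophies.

The number of ways to arrange 3 distinct objects is 3!.

Final answer: 3! = 6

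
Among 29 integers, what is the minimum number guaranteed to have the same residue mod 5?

There are 5 possible values for residue mod 5. With 29 integers and 5 categories, by pigeonhole: ceiling(29/5).

Final answer: 6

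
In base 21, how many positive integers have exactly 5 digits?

In base 21, the leading digit has 20 choices (1..20); each of the remaining 4 digits has 21 choices.
Total: 20 x 21^4.

Final answer: 3889620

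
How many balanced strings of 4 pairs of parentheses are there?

The structures are counted by the Catalan number C_n. Here n = 4 (pairs).
C_n = (2n)!/(n!(n+1)!), so C_{4} = 8!/(4! x 5!) = C(8,4)/5 = 70/5.

Final answer: C_{4} = 14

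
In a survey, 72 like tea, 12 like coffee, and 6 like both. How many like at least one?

|A union B| = |A| + |B| - |A intersect B| = 72 + 12 - 6.

Final answer: 78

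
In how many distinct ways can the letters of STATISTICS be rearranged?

Letters (A:1, C:1, I:2, S:3, T:3). Total letters: 10.
Permutations = 10!/(3! x 3! x 2!).

Final answer: 50400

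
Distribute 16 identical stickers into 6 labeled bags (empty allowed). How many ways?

Stars and bars: C(n+k-1, k-1) = C(21,5).

Final answer: C(21,5) = 20349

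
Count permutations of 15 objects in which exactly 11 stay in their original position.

Choose which 11 elements are fixed: C(15,11) = 1365.
Derange the remaining 4 using D(j) = (j-1)(D(j-1) + D(j-2)), D(0)=1, D(1)=0: D(2)=1, D(3)=2, D(4)=9.
Total: 1365 x 9.

Final answer: C(15,11) D(4) = 12285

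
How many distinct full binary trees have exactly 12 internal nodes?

The structures are counted by the Catalan number C_n. Here n = 12.
C_n = (2n)!/(n!(n+1)!), so C_{12} = 24!/(12! x 13!) = C(24,12)/13 = 2704156/13.

Final answer: C_{12} = 208012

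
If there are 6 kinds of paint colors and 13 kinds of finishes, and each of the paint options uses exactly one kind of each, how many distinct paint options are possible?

By the multiplication principle: 6 x 13.

Final answer: 78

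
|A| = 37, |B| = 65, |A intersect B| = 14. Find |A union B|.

|A union B| = |A| + |B| - |A intersect B| = 37 + 65 - 14.

Final answer: 88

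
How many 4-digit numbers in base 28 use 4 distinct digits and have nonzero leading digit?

The leading digit has 27 choices (anything but zero); the next has 27 (anything but the first), then 26, and so on, one fewer each time.
Total: 27 x 27 x 26 x 25.

Final answer: 473850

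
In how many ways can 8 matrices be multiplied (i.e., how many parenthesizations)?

This is a standard Catalan-number count: the answer is C_n. Here n = 8 - 1 = 7.
C_n = (2n)!/(n!(n+1)!), so C_{7} = 14!/(7! x 8!) = C(14,7)/8 = 3432/8.

Final answer: C_{7} = 429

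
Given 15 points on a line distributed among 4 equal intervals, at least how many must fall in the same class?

By pigeonhole with 15 objects and 4 categories: ceiling(15/4).

Final answer: 4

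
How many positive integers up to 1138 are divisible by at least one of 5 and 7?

Multiples of 5: 227. Multiples of 7: 162. Of both (lcm=35): 32.
By inclusion-exclusion: 227 + 162 - 32.

Final answer: 357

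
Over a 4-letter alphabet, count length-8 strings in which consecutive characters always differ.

First character: 4 choices. Each subsequent: 3 choices (must differ from the previous one).
Total: 4 x 3^7.

Final answer: 4 x 3^{7} = 8748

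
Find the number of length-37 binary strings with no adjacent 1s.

Let a(n) count valid strings. If the last bit is 0 the prefix is any valid string of length n-1; if it is 1 the string must end in 01 with a valid prefix of length n-2. So a(n) = a(n-1) + a(n-2), a(1)=2, a(2)=3.
Building up term by term: a(1)=2, a(2)=3, a(3)=5, a(4)=8, a(5)=13, a(6)=21, a(7)=34, a(8)=55, a(9)=89, a(10)=144, a(11)=233, a(12)=377, a(13)=610, a(14)=987, a(15)=1597, a(16)=2584, a(17)=4181, a(18)=6765, a(19)=10946, a(20)=17711, a(21)=28657, a(22)=46368, a(23)=75025, a(24)=121393, a(25)=196418, a(26)=317811, a(27)=514229, a(28)=832040, a(29)=1346269, a(30)=2178309, a(31)=3524578, a(32)=5702887, a(33)=9227465, a(34)=14930352, a(35)=24157817, a(36)=39088169, a(37)=63245986.

Final answer: 63245986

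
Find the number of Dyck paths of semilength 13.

Total monotonic paths to (13,13): C(26,13) = 10400600.
By the reflection principle, paths that go above the diagonal number C(26,14) = 9657700.
Valid Dyck paths: 10400600 - 9657700.
(Check: C(26,13) - C(26,14) = C(26,13)/14, the Catalan number C_{13}.)

Final answer: C_{13} = 742900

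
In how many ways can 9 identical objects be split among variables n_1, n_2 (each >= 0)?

Stars and bars with 9 stars and 1 bars:
C(9+2-1, 2-1) = C(10,1).

Final answer: C(10,1) = 10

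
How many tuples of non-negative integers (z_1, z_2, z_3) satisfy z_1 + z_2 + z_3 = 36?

Stars and bars with 36 stars and 2 bars:
C(36+3-1, 3-1) = C(38,2).

Final answer: C(38,2) = 703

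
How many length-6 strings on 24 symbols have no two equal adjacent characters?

Let g(n) count such strings. g(1) = 24, and each valid string of length n-1 extends in 23 ways (any symbol but the last), so g(n) = 23 g(n-1).
Total: g(6) = 24 x 23^5.

Final answer: 24 x 23^{5} = 154472232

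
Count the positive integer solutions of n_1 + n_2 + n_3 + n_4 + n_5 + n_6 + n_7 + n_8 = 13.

Substitute n'_i = n_i - 1 (so n'_i >= 0). Then sum n'_i = 13 - 8 = 5.
Stars and bars: C(5+8-1, 8-1) = C(12,7).

Final answer: C(12,7) = 792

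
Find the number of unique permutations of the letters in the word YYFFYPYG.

Letters (F:2, G:1, P:1, Y:4). Total letters: 8.
Permutations = 8!/(4! x 2!).

Final answer: 840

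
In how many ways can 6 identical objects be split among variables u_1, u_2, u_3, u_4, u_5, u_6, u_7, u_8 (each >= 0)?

Stars and bars with 6 stars and 7 bars:
C(6+8-1, 8-1) = C(13,7).

Final answer: C(13,7) = 1716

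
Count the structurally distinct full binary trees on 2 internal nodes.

This is counted by the nth Catalan number C_n. Here n = 2.
C_n = C(2n,n) - C(2n,n+1), so C_{2} = C(4,2) - C(4,3) = 6 - 4.

Final answer: C_{2} = 2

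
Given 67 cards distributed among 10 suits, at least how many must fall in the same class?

By pigeonhole with 67 objects and 10 categories: ceiling(67/10).

Final answer: 7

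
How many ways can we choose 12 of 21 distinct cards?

C(21,12) = 21!/(12! x 9!).

Final answer: \binom{21}{12} = 293930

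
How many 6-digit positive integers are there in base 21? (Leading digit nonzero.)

In base 21, the leading digit has 20 choices (1..20); each of the remaining 5 digits has 21 choices.
Total: 20 x 21^5.

Final answer: 81682020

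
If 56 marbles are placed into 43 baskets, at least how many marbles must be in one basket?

By the pigeonhole principle: ceiling(56/43).

Final answer: 2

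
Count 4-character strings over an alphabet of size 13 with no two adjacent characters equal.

First character: 13 choices. Each subsequent: 12 choices (must differ from the previous one).
Total: 13 x 12^3.

Final answer: 13 x 12^{3} = 22464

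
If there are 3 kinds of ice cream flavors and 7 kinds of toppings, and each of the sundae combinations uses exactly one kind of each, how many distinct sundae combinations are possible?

By the multiplication principle: 3 x 7.

Final answer: 21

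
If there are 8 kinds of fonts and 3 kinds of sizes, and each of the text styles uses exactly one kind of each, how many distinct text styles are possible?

By the multiplication principle: 8 x 3.

Final answer: 24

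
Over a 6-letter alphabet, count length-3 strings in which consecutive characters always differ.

Let g(n) count such strings. g(1) = 6, and each valid string of length n-1 extends in 5 ways (any symbol but the last), so g(n) = 5 g(n-1).
Total: g(3) = 6 x 5^2.

Final answer: 6 x 5^{2} = 150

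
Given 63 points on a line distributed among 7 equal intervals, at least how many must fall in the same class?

By pigeonhole with 63 objects and 7 categories: ceiling(63/7).

Final answer: 9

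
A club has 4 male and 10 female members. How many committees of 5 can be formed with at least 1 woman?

Sum over valid woman counts:
C(10,1)C(4,4) = 10
C(10,2)C(4,3) = 180
C(10,3)C(4,2) = 720
C(10,4)C(4,1) = 840
C(10,5)C(4,0) = 252
Total: 10 + 180 + 720 + 840 + 252.

Final answer: 2002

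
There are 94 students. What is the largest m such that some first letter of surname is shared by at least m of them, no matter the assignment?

There are 26 possible values for first letter of surname. With 94 students and 26 categories, by pigeonhole: ceiling(94/26).

Final answer: 4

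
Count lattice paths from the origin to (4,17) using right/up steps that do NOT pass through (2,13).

Total paths to (4,17): C(21,17) = 5985.
Paths through (2,13): C(15,13) x C(6,4) = 1575.
Avoiding (2,13): 5985 - 1575.

Final answer: 4410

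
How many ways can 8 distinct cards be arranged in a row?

The number of ways to arrange 8 distinct objects is 8!.

Final answer: 8! = 40320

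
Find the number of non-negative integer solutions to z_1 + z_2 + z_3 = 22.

Stars and bars with 22 stars and 2 bars:
C(22+3-1, 3-1) = C(24,2).

Final answer: C(24,2) = 276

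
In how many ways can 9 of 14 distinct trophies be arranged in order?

P(14,9) = 14!/(14-9)! = 14!/5!.

Final answer: P(14,9) = 726485760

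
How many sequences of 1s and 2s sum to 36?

Condition on the final move: it is a 1-step (f(n-1) ways to get there) or a 2-step (f(n-2) ways), so f(n) = f(n-1) + f(n-2), with f(1)=1, f(2)=2.
Computing successive values: f(1)=1, f(2)=2, f(3)=3, f(4)=5, f(5)=8, f(6)=13, f(7)=21, f(8)=34, f(9)=55, f(10)=89, f(11)=144, f(12)=233, f(13)=377, f(14)=610, f(15)=987, f(16)=1597, f(17)=2584, f(18)=4181, f(19)=6765, f(20)=10946, f(21)=17711, f(22)=28657, f(23)=46368, f(24)=75025, f(25)=121393, f(26)=196418, f(27)=317811, f(28)=514229, f(29)=832040, f(30)=1346269, f(31)=2178309, f(32)=3524578, f(33)=5702887, f(34)=9227465, f(35)=14930352, f(36)=24157817.

Final answer: 24157817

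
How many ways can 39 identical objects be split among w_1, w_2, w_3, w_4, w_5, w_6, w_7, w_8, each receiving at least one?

Substitute w'_i = w_i - 1 (so w'_i >= 0). Then sum w'_i = 39 - 8 = 31.
Stars and bars: C(31+8-1, 8-1) = C(38,7).

Final answer: C(38,7) = 12620256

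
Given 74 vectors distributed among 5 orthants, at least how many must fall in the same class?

By pigeonhole with 74 objects and 5 categories: ceiling(74/5).

Final answer: 15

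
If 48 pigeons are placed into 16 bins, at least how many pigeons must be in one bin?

By the pigeonhole principle: ceiling(48/16).

Final answer: 3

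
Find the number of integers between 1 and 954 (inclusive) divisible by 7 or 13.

Multiples of 7: 136. Multiples of 13: 73. Of both (lcm=91): 10.
By inclusion-exclusion: 136 + 73 - 10.

Final answer: 199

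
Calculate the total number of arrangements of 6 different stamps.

The number of ways to arrange 6 distinct objects is 6!.

Final answer: 6! = 720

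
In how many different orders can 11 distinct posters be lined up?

The number of ways to arrange 11 distinct objects is 11!.

Final answer: 11! = 39916800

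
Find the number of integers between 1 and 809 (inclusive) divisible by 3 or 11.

Multiples of 3: 269. Multiples of 11: 73. Of both (lcm=33): 24.
By inclusion-exclusion: 269 + 73 - 24.

Final answer: 318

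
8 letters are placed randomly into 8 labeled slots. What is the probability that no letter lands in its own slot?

Use the recurrence D(n) = (n-1)(D(n-1) + D(n-2)) with D(0)=1, D(1)=0.
Building up: D(2)=1, D(3)=2, D(4)=9, D(5)=44, D(6)=265, D(7)=1854, D(8)=14833.
Total arrangements: 8! = 40320.
Probability = D(8)/8! = 2119/5760.

Final answer: D(8)/8! = 14833/40320 = 0.367882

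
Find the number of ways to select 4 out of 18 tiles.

C(18,4) = 18!/(4! x (18-4)!).

Final answer: C(18,4) = 3060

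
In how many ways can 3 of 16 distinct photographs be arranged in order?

P(16,3) = 16!/(16-3)! = 16!/13!.

Final answer: P(16,3) = 3360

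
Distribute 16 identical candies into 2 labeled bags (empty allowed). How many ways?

Stars and bars: C(n+k-1, k-1) = C(17,1).

Final answer: C(17,1) = 17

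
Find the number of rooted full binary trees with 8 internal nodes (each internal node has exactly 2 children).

This is counted by the nth Catalan number C_n. Here n = 8.
C_n = C(2n,n)/(n+1), so C_{8} = C(16,8)/9 = 12870/9.

Final answer: C_{8} = 1430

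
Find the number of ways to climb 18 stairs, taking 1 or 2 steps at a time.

Let f(n) count the ways. The last step is size 1 or 2, so f(n) = f(n-1) + f(n-2) with f(1)=1, f(2)=2.
Building up term by term: f(1)=1, f(2)=2, f(3)=3, f(4)=5, f(5)=8, f(6)=13, f(7)=21, f(8)=34, f(9)=55, f(10)=89, f(11)=144, f(12)=233, f(13)=377, f(14)=610, f(15)=987, f(16)=1597, f(17)=2584, f(18)=4181.

Final answer: 4181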